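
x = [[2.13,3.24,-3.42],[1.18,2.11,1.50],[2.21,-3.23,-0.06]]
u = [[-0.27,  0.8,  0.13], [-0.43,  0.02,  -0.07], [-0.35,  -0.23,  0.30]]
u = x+[[-2.4, -2.44, 3.55], [-1.61, -2.09, -1.57], [-2.56, 3.00, 0.36]]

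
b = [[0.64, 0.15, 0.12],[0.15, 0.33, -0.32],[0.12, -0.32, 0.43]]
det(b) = -0.00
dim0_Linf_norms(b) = [0.64, 0.33, 0.43]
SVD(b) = [[-0.50, 0.82, -0.29], [-0.67, -0.15, 0.73], [0.56, 0.55, 0.62]] @ diag([0.7075723304176914, 0.6937863872357367, 0.0013587176534280664]) @ [[-0.50, -0.67, 0.56], [0.82, -0.15, 0.55], [0.29, -0.73, -0.62]]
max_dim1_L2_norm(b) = 0.67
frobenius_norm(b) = 0.99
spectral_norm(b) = 0.71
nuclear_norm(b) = 1.40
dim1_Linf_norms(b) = [0.64, 0.33, 0.43]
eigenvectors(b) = [[0.29,-0.82,-0.5], [-0.73,0.15,-0.67], [-0.62,-0.55,0.56]]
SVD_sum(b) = [[0.17, 0.23, -0.19],[0.23, 0.32, -0.26],[-0.19, -0.26, 0.22]] + [[0.47,-0.08,0.31], [-0.08,0.02,-0.06], [0.31,-0.06,0.21]] + [[-0.0, 0.0, 0.0], [0.0, -0.00, -0.00], [0.00, -0.00, -0.0]]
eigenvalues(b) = [-0.0, 0.69, 0.71]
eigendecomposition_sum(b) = [[-0.0, 0.00, 0.00],[0.0, -0.0, -0.00],[0.0, -0.00, -0.0]] + [[0.47, -0.08, 0.31], [-0.08, 0.02, -0.06], [0.31, -0.06, 0.21]] + [[0.17, 0.23, -0.19], [0.23, 0.32, -0.26], [-0.19, -0.26, 0.22]]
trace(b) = 1.40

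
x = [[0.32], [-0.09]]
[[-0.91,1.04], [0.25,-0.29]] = x@[[-2.83, 3.26]]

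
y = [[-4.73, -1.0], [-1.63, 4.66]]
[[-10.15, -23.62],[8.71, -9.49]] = y @ [[1.63, 5.05], [2.44, -0.27]]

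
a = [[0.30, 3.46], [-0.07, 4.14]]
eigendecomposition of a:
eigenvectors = [[-1.00, -0.68], [-0.02, -0.74]]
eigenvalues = [0.36, 4.08]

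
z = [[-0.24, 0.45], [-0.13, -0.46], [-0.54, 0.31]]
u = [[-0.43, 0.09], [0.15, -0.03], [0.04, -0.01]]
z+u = [[-0.67, 0.54], [0.02, -0.49], [-0.5, 0.3]]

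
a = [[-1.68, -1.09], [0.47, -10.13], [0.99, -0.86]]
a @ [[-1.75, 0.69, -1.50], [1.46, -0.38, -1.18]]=[[1.35, -0.74, 3.81], [-15.61, 4.17, 11.25], [-2.99, 1.01, -0.47]]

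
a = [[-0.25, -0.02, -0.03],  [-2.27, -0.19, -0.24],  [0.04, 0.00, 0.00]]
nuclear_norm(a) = 2.31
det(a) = -0.00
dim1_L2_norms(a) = [0.25, 2.29, 0.04]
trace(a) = -0.44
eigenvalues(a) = [(-0.43+0j), (-0+0.01j), (-0-0.01j)]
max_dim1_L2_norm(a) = 2.29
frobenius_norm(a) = 2.30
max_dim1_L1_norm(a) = 2.7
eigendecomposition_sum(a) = [[(-0.25+0j), -0.02-0.00j, -0.03-0.00j],  [(-2.29+0j), -0.19-0.00j, (-0.26-0j)],  [(0.02-0j), 0j, 0.00+0.00j]] + [[-0.00+0.00j, 0.00-0.00j, -0.00-0.00j], [(0.01-0.02j), -0.00+0.00j, (0.01+0j)], [(0.01+0j), -0.00-0.00j, -0.00+0.00j]] + [[(-0-0j), 0.00+0.00j, (-0+0j)], [0.01+0.02j, -0.00-0.00j, (0.01-0j)], [(0.01-0j), (-0+0j), -0.00-0.00j]]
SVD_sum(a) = [[-0.25,-0.02,-0.03],[-2.27,-0.19,-0.24],[0.04,0.0,0.00]] + [[0.00, -0.00, -0.0], [-0.0, 0.0, 0.00], [0.00, -0.0, -0.00]] + [[-0.00, 0.0, -0.00], [0.00, -0.0, 0.0], [0.00, -0.00, 0.00]]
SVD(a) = [[-0.11, 0.48, -0.87], [-0.99, -0.04, 0.1], [0.02, 0.88, 0.48]] @ diag([2.3047685461442726, 0.005913747495073347, 0.0026412676080442856]) @ [[0.99, 0.08, 0.10], [0.13, -0.41, -0.9], [0.03, -0.91, 0.42]]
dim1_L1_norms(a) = [0.3, 2.7, 0.04]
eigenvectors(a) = [[(-0.11+0j), (-0.07-0.04j), (-0.07+0.04j)], [(-0.99+0j), (0.93+0j), 0.93-0.00j], [0.01+0.00j, (-0.04+0.36j), (-0.04-0.36j)]]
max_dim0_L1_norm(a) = 2.56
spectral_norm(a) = 2.30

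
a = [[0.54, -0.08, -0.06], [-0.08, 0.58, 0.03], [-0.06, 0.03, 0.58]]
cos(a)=[[0.85, 0.04, 0.03], [0.04, 0.83, -0.02], [0.03, -0.02, 0.83]]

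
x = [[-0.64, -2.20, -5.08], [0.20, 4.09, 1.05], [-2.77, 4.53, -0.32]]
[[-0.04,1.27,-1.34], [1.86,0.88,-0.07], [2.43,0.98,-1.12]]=x @ [[-0.02, 0.2, 0.21], [0.51, 0.31, -0.10], [-0.21, -0.41, 0.28]]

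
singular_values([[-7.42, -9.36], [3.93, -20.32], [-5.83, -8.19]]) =[23.89, 10.07]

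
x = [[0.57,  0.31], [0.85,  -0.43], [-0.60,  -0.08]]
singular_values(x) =[1.19, 0.52]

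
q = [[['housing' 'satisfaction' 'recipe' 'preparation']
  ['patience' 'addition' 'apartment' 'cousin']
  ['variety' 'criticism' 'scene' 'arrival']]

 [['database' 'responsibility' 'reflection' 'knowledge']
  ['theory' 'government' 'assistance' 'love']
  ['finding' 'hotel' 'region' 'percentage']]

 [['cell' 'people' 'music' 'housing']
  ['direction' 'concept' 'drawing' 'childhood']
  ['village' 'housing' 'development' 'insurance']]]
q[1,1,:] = ['theory', 'government', 'assistance', 'love']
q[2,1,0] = 'direction'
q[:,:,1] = [['satisfaction', 'addition', 'criticism'], ['responsibility', 'government', 'hotel'], ['people', 'concept', 'housing']]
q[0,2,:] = ['variety', 'criticism', 'scene', 'arrival']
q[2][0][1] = 'people'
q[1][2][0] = 'finding'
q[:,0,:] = [['housing', 'satisfaction', 'recipe', 'preparation'], ['database', 'responsibility', 'reflection', 'knowledge'], ['cell', 'people', 'music', 'housing']]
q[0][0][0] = 'housing'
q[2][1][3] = 'childhood'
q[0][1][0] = 'patience'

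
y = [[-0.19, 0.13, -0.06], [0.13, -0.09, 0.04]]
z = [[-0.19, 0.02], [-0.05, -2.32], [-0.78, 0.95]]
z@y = [[0.04,-0.03,0.01],[-0.29,0.2,-0.09],[0.27,-0.19,0.08]]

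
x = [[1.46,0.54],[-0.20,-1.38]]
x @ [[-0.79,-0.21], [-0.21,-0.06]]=[[-1.27, -0.34], [0.45, 0.12]]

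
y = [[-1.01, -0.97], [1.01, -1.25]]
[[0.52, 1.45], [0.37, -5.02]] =y@[[-0.13,-2.98], [-0.4,1.61]]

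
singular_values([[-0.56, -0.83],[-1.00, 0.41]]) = [1.15, 0.92]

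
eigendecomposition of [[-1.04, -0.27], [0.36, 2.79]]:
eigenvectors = [[-1.00, 0.07], [0.09, -1.00]]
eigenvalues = [-1.01, 2.76]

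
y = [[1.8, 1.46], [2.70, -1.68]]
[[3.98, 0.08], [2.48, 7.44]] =y @ [[1.48, 1.58], [0.90, -1.89]]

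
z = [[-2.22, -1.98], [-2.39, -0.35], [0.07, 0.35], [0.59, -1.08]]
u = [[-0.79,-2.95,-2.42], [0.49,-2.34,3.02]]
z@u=[[0.78, 11.18, -0.61], [1.72, 7.87, 4.73], [0.12, -1.03, 0.89], [-1.0, 0.79, -4.69]]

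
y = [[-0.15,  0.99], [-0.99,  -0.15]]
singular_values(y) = [1.0, 1.0]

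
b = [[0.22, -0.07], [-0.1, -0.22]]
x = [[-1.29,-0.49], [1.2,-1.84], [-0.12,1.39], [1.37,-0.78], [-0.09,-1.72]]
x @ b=[[-0.23,  0.2], [0.45,  0.32], [-0.17,  -0.3], [0.38,  0.08], [0.15,  0.38]]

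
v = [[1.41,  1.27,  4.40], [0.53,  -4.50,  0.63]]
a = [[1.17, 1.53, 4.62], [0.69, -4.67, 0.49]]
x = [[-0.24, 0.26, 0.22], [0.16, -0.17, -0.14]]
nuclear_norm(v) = 9.35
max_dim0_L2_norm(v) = 4.68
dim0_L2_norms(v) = [1.51, 4.68, 4.44]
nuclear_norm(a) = 9.72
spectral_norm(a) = 5.30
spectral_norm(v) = 4.94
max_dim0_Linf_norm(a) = 4.67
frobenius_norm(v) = 6.62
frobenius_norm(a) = 6.90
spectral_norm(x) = 0.50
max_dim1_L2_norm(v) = 4.79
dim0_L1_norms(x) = [0.4, 0.43, 0.36]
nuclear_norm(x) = 0.50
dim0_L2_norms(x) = [0.29, 0.31, 0.26]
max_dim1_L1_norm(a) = 7.32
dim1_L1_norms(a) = [7.32, 5.85]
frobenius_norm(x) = 0.50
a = x + v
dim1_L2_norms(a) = [5.01, 4.75]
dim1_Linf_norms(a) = [4.62, 4.67]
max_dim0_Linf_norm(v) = 4.5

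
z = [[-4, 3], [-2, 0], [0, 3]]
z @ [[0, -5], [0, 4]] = [[0, 32], [0, 10], [0, 12]]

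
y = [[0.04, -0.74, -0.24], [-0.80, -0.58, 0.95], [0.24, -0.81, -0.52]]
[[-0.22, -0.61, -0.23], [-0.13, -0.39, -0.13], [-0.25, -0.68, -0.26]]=y @ [[0.19, 0.25, 0.18],[0.25, 0.75, 0.26],[0.18, 0.26, 0.17]]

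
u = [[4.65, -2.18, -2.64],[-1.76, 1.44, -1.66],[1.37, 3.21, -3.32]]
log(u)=[[2.12, 0.94, -1.66],[0.27, 2.36, -1.86],[1.26, 2.97, -0.78]]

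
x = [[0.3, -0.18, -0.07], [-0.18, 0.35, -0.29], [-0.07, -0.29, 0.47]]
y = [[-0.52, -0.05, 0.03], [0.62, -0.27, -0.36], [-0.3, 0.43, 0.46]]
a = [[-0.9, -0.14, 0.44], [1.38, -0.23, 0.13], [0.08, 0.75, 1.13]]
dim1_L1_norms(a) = [1.48, 1.74, 1.96]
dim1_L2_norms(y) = [0.52, 0.77, 0.7]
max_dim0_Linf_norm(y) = 0.62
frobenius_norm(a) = 2.20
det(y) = -0.00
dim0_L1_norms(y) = [1.44, 0.75, 0.85]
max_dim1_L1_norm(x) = 0.83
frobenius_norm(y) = 1.16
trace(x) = 1.12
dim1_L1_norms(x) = [0.55, 0.82, 0.83]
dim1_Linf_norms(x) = [0.3, 0.35, 0.47]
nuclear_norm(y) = 1.53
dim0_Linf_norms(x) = [0.3, 0.35, 0.47]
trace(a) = -0.00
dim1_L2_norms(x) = [0.36, 0.49, 0.56]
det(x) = -0.00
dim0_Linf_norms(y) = [0.62, 0.43, 0.46]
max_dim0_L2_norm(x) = 0.56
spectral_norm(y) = 1.07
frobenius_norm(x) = 0.82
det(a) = 1.00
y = x @ a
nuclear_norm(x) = 1.12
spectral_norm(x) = 0.72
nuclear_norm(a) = 3.48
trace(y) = -0.33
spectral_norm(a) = 1.66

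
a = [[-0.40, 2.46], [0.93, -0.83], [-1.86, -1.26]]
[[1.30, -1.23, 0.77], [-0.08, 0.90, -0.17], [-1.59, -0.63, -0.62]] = a@[[0.45,0.61,0.11], [0.6,-0.4,0.33]]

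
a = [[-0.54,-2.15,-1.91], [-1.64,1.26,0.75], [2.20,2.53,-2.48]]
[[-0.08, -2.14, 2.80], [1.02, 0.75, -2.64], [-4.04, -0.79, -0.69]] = a@[[-0.62, 0.12, 0.58],  [-0.40, 0.31, -1.13],  [0.67, 0.74, -0.36]]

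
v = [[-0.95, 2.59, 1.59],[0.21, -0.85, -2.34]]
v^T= [[-0.95, 0.21], [2.59, -0.85], [1.59, -2.34]]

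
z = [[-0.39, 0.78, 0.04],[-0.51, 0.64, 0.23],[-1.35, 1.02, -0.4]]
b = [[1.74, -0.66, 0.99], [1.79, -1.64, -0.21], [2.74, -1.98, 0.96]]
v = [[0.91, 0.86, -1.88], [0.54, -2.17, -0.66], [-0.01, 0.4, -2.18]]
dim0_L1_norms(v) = [1.46, 3.43, 4.72]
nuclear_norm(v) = 6.14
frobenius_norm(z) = 2.12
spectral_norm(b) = 4.64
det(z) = -0.20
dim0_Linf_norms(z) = [1.35, 1.02, 0.4]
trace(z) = -0.15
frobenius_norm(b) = 4.77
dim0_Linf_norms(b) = [2.74, 1.98, 0.99]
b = v @ z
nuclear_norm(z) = 2.75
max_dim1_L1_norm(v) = 3.65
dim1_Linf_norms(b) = [1.74, 1.79, 2.74]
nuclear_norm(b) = 5.92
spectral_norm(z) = 2.05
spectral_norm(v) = 3.08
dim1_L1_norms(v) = [3.65, 3.37, 2.59]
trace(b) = 1.06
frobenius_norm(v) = 3.93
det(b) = -1.01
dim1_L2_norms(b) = [2.11, 2.44, 3.51]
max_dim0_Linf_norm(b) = 2.74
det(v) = 5.20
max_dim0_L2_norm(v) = 2.95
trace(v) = -3.44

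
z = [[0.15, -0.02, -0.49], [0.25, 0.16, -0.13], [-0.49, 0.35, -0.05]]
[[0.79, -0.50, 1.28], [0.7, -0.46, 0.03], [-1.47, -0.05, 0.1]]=z @ [[2.72, -0.72, -0.65], [-0.49, -1.04, -1.02], [-0.76, 0.85, -2.77]]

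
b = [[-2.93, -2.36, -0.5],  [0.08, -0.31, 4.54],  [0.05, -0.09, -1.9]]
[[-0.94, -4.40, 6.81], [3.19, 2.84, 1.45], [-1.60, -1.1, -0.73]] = b @ [[-0.6, 1.31, -2.18], [0.98, 0.11, -0.25], [0.78, 0.61, 0.34]]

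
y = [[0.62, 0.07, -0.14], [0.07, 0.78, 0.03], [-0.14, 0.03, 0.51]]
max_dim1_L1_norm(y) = 0.88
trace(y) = 1.91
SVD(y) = [[0.41, 0.71, -0.57], [0.91, -0.39, 0.17], [-0.10, -0.59, -0.80]] @ diag([0.8084839819146108, 0.6980415484117458, 0.40347446967364353]) @ [[0.41, 0.91, -0.1], [0.71, -0.39, -0.59], [-0.57, 0.17, -0.8]]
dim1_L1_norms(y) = [0.83, 0.88, 0.68]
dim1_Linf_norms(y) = [0.62, 0.78, 0.51]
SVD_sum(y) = [[0.14, 0.3, -0.03],[0.3, 0.66, -0.07],[-0.03, -0.07, 0.01]] + [[0.35,  -0.19,  -0.29], [-0.19,  0.11,  0.16], [-0.29,  0.16,  0.24]] + [[0.13, -0.04, 0.19], [-0.04, 0.01, -0.06], [0.19, -0.06, 0.26]]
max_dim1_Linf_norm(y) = 0.78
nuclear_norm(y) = 1.91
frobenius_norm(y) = 1.14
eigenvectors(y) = [[0.57, -0.71, 0.41], [-0.17, 0.39, 0.91], [0.8, 0.59, -0.10]]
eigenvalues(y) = [0.4, 0.7, 0.81]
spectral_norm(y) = 0.81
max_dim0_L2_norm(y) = 0.78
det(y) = 0.23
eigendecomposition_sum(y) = [[0.13, -0.04, 0.19], [-0.04, 0.01, -0.06], [0.19, -0.06, 0.26]] + [[0.35, -0.19, -0.29],[-0.19, 0.11, 0.16],[-0.29, 0.16, 0.24]] + [[0.14, 0.30, -0.03],[0.3, 0.66, -0.07],[-0.03, -0.07, 0.01]]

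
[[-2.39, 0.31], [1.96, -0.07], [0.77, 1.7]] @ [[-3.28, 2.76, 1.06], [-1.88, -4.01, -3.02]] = [[7.26, -7.84, -3.47], [-6.3, 5.69, 2.29], [-5.72, -4.69, -4.32]]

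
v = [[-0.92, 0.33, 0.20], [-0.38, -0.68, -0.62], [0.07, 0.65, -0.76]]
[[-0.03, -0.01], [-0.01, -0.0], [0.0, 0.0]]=v @ [[0.03, 0.01],  [-0.00, -0.0],  [-0.00, -0.0]]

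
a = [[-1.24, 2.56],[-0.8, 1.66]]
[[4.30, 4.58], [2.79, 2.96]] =a @ [[-0.54, -2.25], [1.42, 0.70]]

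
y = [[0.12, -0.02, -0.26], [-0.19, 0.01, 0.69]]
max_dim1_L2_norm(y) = 0.72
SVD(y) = [[-0.37, 0.93], [0.93, 0.37]] @ diag([0.7698015403094323, 0.045886692376174314]) @ [[-0.29,0.02,0.96], [0.90,-0.32,0.28]]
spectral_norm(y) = 0.77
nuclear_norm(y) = 0.82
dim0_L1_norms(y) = [0.31, 0.03, 0.95]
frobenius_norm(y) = 0.77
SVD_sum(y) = [[0.08, -0.01, -0.27], [-0.21, 0.02, 0.69]] + [[0.04, -0.01, 0.01], [0.02, -0.01, 0.0]]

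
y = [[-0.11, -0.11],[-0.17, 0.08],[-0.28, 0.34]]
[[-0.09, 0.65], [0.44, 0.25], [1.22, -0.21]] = y@[[-1.51,-2.91], [2.33,-3.01]]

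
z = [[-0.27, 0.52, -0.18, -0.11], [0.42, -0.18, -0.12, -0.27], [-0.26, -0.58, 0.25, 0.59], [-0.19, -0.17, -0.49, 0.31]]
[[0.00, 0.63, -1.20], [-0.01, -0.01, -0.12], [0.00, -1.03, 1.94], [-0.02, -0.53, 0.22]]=z@[[-0.03, -0.52, -0.09], [-0.01, 0.73, -1.81], [0.03, 0.19, 0.91], [-0.03, -1.33, 1.09]]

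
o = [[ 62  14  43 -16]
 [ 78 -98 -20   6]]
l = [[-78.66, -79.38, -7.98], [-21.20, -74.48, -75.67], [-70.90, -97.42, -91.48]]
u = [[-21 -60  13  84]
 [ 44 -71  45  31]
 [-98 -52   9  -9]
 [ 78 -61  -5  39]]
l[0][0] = -78.66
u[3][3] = 39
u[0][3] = 84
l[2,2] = -91.48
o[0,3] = -16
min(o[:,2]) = -20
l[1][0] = -21.2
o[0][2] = 43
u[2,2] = 9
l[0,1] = -79.38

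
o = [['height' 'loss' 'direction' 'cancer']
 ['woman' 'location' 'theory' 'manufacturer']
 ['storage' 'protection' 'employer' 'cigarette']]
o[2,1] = 'protection'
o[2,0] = 'storage'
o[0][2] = 'direction'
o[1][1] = 'location'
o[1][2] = 'theory'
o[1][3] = 'manufacturer'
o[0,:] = ['height', 'loss', 'direction', 'cancer']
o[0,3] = 'cancer'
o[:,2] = ['direction', 'theory', 'employer']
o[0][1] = 'loss'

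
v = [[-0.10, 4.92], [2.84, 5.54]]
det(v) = -14.53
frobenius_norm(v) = 7.94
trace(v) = 5.44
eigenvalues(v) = [-1.96, 7.4]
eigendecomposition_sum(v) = [[-1.57, 1.03], [0.6, -0.39]] + [[1.47, 3.89], [2.24, 5.93]]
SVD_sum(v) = [[1.33, 4.49],  [1.74, 5.87]] + [[-1.43,0.43], [1.10,-0.33]]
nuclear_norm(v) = 9.59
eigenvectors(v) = [[-0.94,-0.55], [0.35,-0.84]]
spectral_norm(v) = 7.71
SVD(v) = [[0.61, 0.79], [0.79, -0.61]] @ diag([7.7085843756398855, 1.8844964642154731]) @ [[0.28, 0.96], [-0.96, 0.28]]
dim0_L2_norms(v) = [2.84, 7.41]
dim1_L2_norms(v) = [4.92, 6.23]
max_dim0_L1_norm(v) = 10.46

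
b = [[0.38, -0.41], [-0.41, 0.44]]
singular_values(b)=[0.82, 0.0]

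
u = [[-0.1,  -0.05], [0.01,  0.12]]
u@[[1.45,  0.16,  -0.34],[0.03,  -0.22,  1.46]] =[[-0.15,-0.0,-0.04], [0.02,-0.02,0.17]]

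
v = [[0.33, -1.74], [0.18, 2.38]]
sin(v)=[[0.44, -0.33],[0.03, 0.83]]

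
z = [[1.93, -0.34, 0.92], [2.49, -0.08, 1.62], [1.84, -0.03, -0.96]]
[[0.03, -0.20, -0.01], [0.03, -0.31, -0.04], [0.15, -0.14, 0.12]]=z @ [[0.05, -0.10, 0.03], [0.02, -0.10, -0.0], [-0.06, -0.04, -0.07]]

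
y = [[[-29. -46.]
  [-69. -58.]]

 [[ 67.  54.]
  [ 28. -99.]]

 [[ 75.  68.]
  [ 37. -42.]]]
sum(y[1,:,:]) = 50.0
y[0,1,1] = -58.0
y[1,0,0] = 67.0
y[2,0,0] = 75.0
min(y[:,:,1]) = -99.0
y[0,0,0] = -29.0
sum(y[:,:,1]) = -123.0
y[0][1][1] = -58.0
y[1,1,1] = -99.0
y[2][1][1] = -42.0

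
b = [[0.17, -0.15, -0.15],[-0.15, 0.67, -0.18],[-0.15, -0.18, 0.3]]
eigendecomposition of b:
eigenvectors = [[-0.76,  -0.63,  0.16], [-0.32,  0.15,  -0.94], [-0.56,  0.76,  0.32]]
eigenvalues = [-0.0, 0.39, 0.76]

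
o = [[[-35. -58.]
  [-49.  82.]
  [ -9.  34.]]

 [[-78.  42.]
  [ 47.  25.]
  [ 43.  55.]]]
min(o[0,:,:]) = -58.0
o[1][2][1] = 55.0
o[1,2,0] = 43.0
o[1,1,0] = 47.0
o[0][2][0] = -9.0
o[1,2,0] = 43.0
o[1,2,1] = 55.0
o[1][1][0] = 47.0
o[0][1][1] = 82.0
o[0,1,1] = 82.0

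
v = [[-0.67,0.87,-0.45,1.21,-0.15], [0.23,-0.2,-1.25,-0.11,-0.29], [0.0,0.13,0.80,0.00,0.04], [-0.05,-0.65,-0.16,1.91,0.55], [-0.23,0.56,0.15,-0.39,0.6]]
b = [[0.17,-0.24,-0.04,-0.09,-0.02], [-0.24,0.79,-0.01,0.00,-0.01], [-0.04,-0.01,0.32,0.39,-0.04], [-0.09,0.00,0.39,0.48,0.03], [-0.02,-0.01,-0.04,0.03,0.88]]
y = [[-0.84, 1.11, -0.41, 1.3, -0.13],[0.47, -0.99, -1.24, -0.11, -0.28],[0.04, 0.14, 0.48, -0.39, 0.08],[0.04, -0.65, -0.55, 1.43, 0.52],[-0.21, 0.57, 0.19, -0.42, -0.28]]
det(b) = -0.00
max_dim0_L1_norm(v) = 3.62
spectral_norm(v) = 2.39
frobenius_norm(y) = 3.28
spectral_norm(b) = 0.88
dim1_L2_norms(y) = [1.95, 1.68, 0.64, 1.74, 0.81]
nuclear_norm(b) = 2.65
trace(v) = 2.44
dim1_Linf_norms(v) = [1.21, 1.25, 0.8, 1.91, 0.6]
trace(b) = 2.64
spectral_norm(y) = 2.26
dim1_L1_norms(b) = [0.56, 1.05, 0.8, 0.99, 0.98]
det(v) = -0.35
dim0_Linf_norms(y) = [0.84, 1.11, 1.24, 1.43, 0.52]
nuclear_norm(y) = 5.48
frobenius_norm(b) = 1.48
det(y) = -0.00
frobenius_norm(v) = 3.26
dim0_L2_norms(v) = [0.75, 1.24, 1.57, 2.3, 0.88]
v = y + b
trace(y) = -0.20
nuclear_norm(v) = 6.15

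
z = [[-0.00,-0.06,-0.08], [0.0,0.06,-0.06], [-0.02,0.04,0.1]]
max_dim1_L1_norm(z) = 0.16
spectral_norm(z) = 0.15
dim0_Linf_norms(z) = [0.02, 0.06, 0.1]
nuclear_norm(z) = 0.25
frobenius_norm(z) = 0.17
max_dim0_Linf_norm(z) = 0.1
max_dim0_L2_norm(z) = 0.14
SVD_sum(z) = [[0.01,-0.03,-0.09],[0.0,-0.01,-0.03],[-0.01,0.04,0.10]] + [[0.0, -0.02, 0.01], [-0.0, 0.07, -0.03], [-0.00, 0.00, -0.00]] + [[-0.01, -0.0, -0.0], [-0.00, -0.0, -0.00], [-0.01, -0.00, -0.0]]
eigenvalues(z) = [(-0.02+0j), (0.09+0.04j), (0.09-0.04j)]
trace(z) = 0.16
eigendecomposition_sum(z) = [[(-0.01+0j), -0.00+0.00j, -0.01-0.00j], [-0.00+0.00j, (-0+0j), (-0-0j)], [(-0+0j), (-0+0j), (-0-0j)]] + [[0.01-0.00j, (-0.03+0.02j), -0.03-0.02j], [-0.01j, (0.03+0.05j), -0.03+0.05j], [(-0.01+0j), (0.02-0.04j), 0.05-0.00j]] + [[(0.01+0j), (-0.03-0.02j), -0.03+0.02j],[0.01j, 0.03-0.05j, -0.03-0.05j],[-0.01-0.00j, 0.02+0.04j, (0.05+0j)]]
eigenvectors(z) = [[0.99+0.00j, -0.05-0.43j, (-0.05+0.43j)], [0.10+0.00j, (-0.68+0j), -0.68-0.00j], [0.13+0.00j, (0.32+0.5j), 0.32-0.50j]]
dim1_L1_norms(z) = [0.14, 0.12, 0.16]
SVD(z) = [[-0.64, -0.32, -0.69], [-0.23, 0.95, -0.23], [0.73, 0.01, -0.68]] @ diag([0.14917873892322628, 0.08220728999010579, 0.013699099450641055]) @ [[-0.10,0.36,0.93], [-0.0,0.93,-0.37], [1.0,0.04,0.09]]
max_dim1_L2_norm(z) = 0.11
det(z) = -0.00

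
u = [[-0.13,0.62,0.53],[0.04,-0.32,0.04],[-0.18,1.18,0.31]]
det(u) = 0.001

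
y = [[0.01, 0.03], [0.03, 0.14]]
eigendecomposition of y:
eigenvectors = [[-0.98,-0.21], [0.21,-0.98]]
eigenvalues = [0.0, 0.15]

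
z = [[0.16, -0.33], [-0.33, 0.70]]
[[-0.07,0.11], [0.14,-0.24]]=z @ [[-0.17, 0.18], [0.12, -0.26]]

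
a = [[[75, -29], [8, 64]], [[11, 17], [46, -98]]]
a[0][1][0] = 8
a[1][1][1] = -98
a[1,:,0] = [11, 46]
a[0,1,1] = 64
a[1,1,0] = 46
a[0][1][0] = 8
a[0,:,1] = [-29, 64]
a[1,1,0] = 46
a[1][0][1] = 17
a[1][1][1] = -98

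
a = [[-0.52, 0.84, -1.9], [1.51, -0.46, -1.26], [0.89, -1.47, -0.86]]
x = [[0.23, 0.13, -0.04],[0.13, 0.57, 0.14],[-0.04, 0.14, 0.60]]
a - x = [[-0.75,  0.71,  -1.86],[1.38,  -1.03,  -1.4],[0.93,  -1.61,  -1.46]]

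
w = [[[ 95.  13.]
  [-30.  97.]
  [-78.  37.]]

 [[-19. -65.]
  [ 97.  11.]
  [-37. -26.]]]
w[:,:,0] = [[95.0, -30.0, -78.0], [-19.0, 97.0, -37.0]]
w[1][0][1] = -65.0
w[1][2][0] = -37.0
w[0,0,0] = 95.0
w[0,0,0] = 95.0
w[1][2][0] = -37.0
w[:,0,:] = [[95.0, 13.0], [-19.0, -65.0]]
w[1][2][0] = -37.0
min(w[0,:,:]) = -78.0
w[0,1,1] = 97.0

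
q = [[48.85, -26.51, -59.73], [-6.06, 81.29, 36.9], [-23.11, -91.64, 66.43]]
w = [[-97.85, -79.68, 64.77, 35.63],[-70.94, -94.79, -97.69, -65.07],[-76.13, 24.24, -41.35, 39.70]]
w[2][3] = 39.7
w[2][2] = -41.35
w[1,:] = [-70.94, -94.79, -97.69, -65.07]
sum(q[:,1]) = -36.86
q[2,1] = -91.64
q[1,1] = 81.29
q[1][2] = 36.9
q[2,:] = [-23.11, -91.64, 66.43]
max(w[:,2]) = 64.77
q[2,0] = -23.11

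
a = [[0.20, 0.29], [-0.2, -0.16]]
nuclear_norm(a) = 0.49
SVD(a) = [[-0.81, 0.58], [0.58, 0.81]] @ diag([0.4313547242184318, 0.060275217912842356]) @ [[-0.65, -0.76], [-0.76, 0.65]]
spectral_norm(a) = 0.43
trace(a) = 0.04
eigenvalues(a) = [(0.02+0.16j), (0.02-0.16j)]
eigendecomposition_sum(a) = [[(0.1+0.07j),0.14-0.02j], [-0.10+0.01j,-0.08+0.09j]] + [[0.10-0.07j, 0.14+0.02j], [-0.10-0.01j, (-0.08-0.09j)]]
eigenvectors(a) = [[(0.77+0j), 0.77-0.00j],[(-0.48+0.42j), -0.48-0.42j]]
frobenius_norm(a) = 0.44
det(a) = 0.03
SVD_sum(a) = [[0.23, 0.27], [-0.16, -0.19]] + [[-0.03, 0.02], [-0.04, 0.03]]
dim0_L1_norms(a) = [0.4, 0.45]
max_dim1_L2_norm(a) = 0.35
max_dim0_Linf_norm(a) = 0.29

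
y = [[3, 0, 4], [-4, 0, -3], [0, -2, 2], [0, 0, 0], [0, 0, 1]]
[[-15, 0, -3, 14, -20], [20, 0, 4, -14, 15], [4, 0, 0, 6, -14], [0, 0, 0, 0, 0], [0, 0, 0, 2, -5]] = y@ [[-5, 0, -1, 2, 0], [-2, 0, 0, -1, 2], [0, 0, 0, 2, -5]]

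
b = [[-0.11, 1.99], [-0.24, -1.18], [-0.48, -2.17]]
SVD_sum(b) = [[0.22,  1.95], [-0.13,  -1.19], [-0.25,  -2.2]] + [[-0.33, 0.04], [-0.11, 0.01], [-0.23, 0.03]]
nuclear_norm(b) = 3.61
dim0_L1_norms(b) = [0.83, 5.34]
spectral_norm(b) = 3.19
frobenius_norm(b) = 3.22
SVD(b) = [[0.62,0.79], [-0.38,0.26], [-0.69,0.56]] @ diag([3.191414108205578, 0.4199714156301533]) @ [[0.11, 0.99], [-0.99, 0.11]]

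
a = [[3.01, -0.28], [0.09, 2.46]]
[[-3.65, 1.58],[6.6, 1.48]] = a@[[-0.96, 0.58], [2.72, 0.58]]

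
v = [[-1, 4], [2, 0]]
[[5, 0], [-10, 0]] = v @ [[-5, 0], [0, 0]]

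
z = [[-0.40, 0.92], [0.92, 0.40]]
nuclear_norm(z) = 2.01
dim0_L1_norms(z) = [1.32, 1.32]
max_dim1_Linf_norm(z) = 0.92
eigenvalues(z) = [-1.0, 1.0]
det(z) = -1.01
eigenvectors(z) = [[-0.84, -0.55],[0.55, -0.84]]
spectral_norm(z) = 1.00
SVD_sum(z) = [[-0.40, 0.0], [0.92, 0.0]] + [[0.00, 0.92], [0.0, 0.4]]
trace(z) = 0.00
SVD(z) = [[-0.40, 0.92], [0.92, 0.4]] @ diag([1.0031948963187562, 1.0031948963187562]) @ [[1.00, 0.00],[0.0, 1.0]]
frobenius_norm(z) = 1.42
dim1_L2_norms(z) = [1.0, 1.0]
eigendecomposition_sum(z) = [[-0.70, 0.46], [0.46, -0.30]] + [[0.30,0.46],  [0.46,0.70]]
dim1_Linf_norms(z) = [0.92, 0.92]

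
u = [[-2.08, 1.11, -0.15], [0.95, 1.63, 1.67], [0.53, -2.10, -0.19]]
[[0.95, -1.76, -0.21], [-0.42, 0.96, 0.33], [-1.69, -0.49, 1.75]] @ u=[[-3.76, -1.37, -3.04], [1.96, 0.41, 1.6], [3.98, -6.35, -0.9]]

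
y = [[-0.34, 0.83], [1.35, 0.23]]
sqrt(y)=[[(0.38+0.68j), 0.39-0.41j],[(0.63-0.66j), 0.64+0.40j]]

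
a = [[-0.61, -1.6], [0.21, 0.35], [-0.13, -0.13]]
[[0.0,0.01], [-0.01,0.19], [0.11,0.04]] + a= [[-0.61, -1.59], [0.20, 0.54], [-0.02, -0.09]]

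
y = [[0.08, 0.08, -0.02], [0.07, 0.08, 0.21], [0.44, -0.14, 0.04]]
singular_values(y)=[0.47, 0.23, 0.1]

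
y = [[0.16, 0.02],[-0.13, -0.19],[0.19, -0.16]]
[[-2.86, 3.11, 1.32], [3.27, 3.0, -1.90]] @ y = [[-0.61, -0.86], [-0.23, -0.20]]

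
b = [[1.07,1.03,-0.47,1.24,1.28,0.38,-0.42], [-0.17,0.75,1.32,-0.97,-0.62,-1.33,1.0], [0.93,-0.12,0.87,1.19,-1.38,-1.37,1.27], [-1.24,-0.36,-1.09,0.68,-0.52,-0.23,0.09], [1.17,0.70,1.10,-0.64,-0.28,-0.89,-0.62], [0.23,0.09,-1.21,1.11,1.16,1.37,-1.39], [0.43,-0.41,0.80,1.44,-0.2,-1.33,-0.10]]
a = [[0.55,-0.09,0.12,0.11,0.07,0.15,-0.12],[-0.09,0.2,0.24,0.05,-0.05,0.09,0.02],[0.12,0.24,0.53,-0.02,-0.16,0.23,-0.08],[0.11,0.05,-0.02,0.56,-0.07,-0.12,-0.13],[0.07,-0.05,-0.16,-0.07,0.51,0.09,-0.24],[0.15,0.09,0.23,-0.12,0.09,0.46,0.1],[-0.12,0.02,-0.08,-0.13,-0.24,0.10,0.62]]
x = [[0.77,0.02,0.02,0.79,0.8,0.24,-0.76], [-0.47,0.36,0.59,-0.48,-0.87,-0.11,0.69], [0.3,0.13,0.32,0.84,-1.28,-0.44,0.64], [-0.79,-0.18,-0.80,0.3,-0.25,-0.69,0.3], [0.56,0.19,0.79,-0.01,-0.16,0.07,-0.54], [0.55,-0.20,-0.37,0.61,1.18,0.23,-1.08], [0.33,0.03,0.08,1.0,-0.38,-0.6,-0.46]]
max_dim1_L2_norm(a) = 0.7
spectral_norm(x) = 2.99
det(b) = 8.76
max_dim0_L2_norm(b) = 2.88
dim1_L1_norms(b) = [5.89, 6.16, 7.13, 4.21, 5.4, 6.56, 4.71]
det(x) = -0.00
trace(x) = 1.36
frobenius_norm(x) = 4.05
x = b @ a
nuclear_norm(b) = 13.80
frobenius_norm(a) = 1.58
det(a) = 0.00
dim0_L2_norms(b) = [2.28, 1.56, 2.69, 2.84, 2.38, 2.88, 2.26]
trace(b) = 4.36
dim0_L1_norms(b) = [5.24, 3.46, 6.86, 7.27, 5.44, 6.9, 4.89]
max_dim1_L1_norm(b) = 7.13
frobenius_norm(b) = 6.48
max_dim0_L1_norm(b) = 7.27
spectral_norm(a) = 0.91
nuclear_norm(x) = 7.68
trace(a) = 3.43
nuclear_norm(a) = 3.43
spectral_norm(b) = 4.66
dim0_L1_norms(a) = [1.21, 0.74, 1.38, 1.06, 1.19, 1.24, 1.31]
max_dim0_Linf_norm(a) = 0.62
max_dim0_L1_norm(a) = 1.38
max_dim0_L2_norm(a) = 0.7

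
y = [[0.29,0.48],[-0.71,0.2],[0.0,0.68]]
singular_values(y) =[0.86, 0.77]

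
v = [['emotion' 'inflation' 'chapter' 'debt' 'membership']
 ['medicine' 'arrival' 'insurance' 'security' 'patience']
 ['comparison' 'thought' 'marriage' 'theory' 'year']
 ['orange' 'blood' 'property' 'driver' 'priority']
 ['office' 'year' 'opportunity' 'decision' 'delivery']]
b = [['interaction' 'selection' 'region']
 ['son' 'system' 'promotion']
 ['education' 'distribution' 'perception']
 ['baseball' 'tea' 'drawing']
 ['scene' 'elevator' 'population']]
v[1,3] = 'security'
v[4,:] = ['office', 'year', 'opportunity', 'decision', 'delivery']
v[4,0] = 'office'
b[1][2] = 'promotion'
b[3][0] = 'baseball'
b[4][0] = 'scene'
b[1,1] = 'system'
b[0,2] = 'region'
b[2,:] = ['education', 'distribution', 'perception']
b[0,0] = 'interaction'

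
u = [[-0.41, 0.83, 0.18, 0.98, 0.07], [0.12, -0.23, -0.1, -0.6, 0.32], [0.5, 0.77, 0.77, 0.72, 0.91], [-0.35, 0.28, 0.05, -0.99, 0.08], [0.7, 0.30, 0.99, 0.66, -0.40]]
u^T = [[-0.41, 0.12, 0.5, -0.35, 0.70],[0.83, -0.23, 0.77, 0.28, 0.30],[0.18, -0.10, 0.77, 0.05, 0.99],[0.98, -0.60, 0.72, -0.99, 0.66],[0.07, 0.32, 0.91, 0.08, -0.4]]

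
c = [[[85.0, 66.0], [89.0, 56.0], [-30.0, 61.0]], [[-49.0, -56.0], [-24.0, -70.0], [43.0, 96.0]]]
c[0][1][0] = 89.0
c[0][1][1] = 56.0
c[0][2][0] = -30.0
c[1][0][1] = -56.0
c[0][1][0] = 89.0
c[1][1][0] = -24.0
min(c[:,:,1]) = -70.0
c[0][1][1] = 56.0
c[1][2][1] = 96.0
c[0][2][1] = 61.0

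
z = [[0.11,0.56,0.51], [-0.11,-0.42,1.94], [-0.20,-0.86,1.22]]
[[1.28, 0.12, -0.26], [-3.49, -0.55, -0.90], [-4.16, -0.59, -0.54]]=z @ [[1.60, 2.30, -0.81], [2.95, -0.09, 0.13], [-1.07, -0.17, -0.48]]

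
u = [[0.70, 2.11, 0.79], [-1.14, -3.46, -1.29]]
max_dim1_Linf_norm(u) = 3.46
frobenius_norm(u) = 4.53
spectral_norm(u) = 4.53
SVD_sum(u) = [[0.7, 2.11, 0.79], [-1.14, -3.46, -1.29]] + [[0.00, -0.00, 0.0], [0.0, -0.0, 0.00]]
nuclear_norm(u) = 4.53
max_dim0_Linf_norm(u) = 3.46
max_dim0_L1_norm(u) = 5.57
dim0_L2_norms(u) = [1.34, 4.05, 1.51]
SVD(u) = [[-0.52,0.85], [0.85,0.52]] @ diag([4.52785598570779, 0.004491401801394223]) @ [[-0.3, -0.9, -0.33],  [0.77, -0.43, 0.47]]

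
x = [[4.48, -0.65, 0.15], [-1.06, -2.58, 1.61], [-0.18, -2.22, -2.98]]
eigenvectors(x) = [[(-0.99+0j),  0.01+0.06j,  0.01-0.06j],  [0.14+0.00j,  (0.05+0.64j),  (0.05-0.64j)],  [(-0.02+0j),  (-0.76+0j),  (-0.76-0j)]]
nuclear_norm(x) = 11.43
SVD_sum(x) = [[4.45, 0.05, -0.21], [-1.17, -0.01, 0.06], [-0.06, -0.0, 0.00]] + [[-0.01,  -0.21,  -0.19], [-0.02,  -0.65,  -0.58], [-0.09,  -2.72,  -2.43]] + [[0.03,-0.49,0.55], [0.13,-1.91,2.14], [-0.03,0.5,-0.56]]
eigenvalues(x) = [(4.58+0j), (-2.83+1.89j), (-2.83-1.89j)]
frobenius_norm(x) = 6.69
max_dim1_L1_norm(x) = 5.38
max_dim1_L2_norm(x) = 4.53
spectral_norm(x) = 4.61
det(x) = 52.98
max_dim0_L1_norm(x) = 5.72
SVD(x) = [[-0.97, 0.07, 0.24], [0.25, 0.23, 0.94], [0.01, 0.97, -0.24]] @ diag([4.610100662016194, 3.75837425474798, 3.057825182597171]) @ [[-1.00, -0.01, 0.05], [-0.02, -0.75, -0.67], [0.04, -0.67, 0.74]]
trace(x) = -1.08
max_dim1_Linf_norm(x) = 4.48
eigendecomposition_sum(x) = [[(4.52+0j), -0.41+0.00j, 0.00+0.00j], [(-0.65+0j), (0.06+0j), (-0-0j)], [(0.08+0j), -0.01+0.00j, 0.00+0.00j]] + [[(-0.02+0.01j), -0.12+0.10j, 0.07+0.11j], [-0.20+0.13j, -1.32+1.05j, (0.81+1.2j)], [-0.13-0.25j, -1.11-1.65j, -1.49+0.83j]] + [[-0.02-0.01j, (-0.12-0.1j), (0.07-0.11j)],[(-0.2-0.13j), (-1.32-1.05j), 0.81-1.20j],[-0.13+0.25j, (-1.11+1.65j), -1.49-0.83j]]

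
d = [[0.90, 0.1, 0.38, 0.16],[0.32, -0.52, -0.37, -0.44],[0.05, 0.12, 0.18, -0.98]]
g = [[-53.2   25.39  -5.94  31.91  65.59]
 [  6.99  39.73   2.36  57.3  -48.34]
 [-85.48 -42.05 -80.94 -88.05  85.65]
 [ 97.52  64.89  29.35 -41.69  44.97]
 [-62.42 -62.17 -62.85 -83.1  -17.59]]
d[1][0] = 0.324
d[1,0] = 0.324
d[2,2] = 0.183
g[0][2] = -5.94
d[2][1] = 0.117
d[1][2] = -0.368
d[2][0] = 0.048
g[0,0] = -53.2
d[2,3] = -0.981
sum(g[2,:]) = -210.86999999999998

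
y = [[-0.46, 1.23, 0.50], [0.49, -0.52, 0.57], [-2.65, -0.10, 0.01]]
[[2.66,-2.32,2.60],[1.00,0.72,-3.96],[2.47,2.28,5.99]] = y @[[-0.94, -0.78, -2.36],  [0.56, -2.16, 2.36],  [3.08, -0.04, -2.77]]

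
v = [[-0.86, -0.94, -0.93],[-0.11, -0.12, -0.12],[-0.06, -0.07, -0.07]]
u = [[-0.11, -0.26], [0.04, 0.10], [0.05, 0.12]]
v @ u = [[0.01, 0.02], [0.00, 0.0], [0.0, 0.00]]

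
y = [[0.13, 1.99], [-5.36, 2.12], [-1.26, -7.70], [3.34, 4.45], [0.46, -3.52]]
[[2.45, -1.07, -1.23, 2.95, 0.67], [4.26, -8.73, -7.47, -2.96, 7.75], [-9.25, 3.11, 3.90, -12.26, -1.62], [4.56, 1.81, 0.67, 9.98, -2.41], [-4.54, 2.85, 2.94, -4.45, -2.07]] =y @[[-0.3,  1.38,  1.12,  1.11,  -1.28], [1.25,  -0.63,  -0.69,  1.41,  0.42]]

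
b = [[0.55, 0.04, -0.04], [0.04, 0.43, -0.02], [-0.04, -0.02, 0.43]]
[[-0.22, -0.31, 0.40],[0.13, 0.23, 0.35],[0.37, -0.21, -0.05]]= b @ [[-0.37,  -0.64,  0.67], [0.37,  0.57,  0.74], [0.85,  -0.52,  -0.03]]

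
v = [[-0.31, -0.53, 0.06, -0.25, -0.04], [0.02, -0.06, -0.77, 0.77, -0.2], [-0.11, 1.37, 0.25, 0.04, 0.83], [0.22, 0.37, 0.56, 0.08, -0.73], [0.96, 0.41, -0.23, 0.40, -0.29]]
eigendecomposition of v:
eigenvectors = [[(-0.14-0.14j), -0.14+0.14j, 0.21+0.00j, -0.13+0.00j, (0.24+0j)], [-0.17+0.49j, (-0.17-0.49j), 0.46+0.00j, (0.34+0j), -0.13+0.00j], [0.72+0.00j, 0.72-0.00j, -0.19+0.00j, -0.57+0.00j, -0.62+0.00j], [-0.10-0.26j, (-0.1+0.26j), (-0.67+0j), (-0.64+0j), (-0.73+0j)], [-0.07+0.31j, -0.07-0.31j, -0.50+0.00j, (-0.37+0j), 0.03+0.00j]]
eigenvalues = [(-0.14+1.3j), (-0.14-1.3j), (-0.63+0j), (-0+0j), (0.58+0j)]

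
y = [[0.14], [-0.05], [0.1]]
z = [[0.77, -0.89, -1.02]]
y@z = [[0.11, -0.12, -0.14],[-0.04, 0.04, 0.05],[0.08, -0.09, -0.1]]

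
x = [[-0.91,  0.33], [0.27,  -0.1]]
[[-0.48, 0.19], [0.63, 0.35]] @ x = [[0.49, -0.18],  [-0.48, 0.17]]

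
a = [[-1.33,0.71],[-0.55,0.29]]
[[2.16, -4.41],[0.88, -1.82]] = a@[[0.12, 2.29], [3.27, -1.92]]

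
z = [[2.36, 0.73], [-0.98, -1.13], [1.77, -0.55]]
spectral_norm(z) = 3.18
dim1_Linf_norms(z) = [2.36, 1.13, 1.77]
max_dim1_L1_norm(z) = 3.09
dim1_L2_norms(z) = [2.47, 1.5, 1.85]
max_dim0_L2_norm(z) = 3.11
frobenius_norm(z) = 3.43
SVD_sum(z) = [[2.4, 0.56], [-1.18, -0.27], [1.56, 0.36]] + [[-0.04,  0.17], [0.2,  -0.86], [0.21,  -0.91]]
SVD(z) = [[-0.78, 0.14], [0.38, -0.68], [-0.50, -0.72]] @ diag([3.1772257602202085, 1.2963165001623334]) @ [[-0.97, -0.23],[-0.23, 0.97]]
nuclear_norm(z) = 4.47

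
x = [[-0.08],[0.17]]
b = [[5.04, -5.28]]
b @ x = [[-1.30]]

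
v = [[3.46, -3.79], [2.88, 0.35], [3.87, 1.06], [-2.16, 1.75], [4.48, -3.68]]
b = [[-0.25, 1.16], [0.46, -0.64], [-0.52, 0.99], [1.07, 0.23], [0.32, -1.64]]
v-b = [[3.71, -4.95], [2.42, 0.99], [4.39, 0.07], [-3.23, 1.52], [4.16, -2.04]]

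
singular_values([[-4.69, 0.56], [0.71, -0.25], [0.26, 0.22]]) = [4.79, 0.3]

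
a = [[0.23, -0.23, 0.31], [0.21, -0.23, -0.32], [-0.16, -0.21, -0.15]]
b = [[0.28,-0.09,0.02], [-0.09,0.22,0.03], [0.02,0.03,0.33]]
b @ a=[[0.04,-0.05,0.11], [0.02,-0.04,-0.1], [-0.04,-0.08,-0.05]]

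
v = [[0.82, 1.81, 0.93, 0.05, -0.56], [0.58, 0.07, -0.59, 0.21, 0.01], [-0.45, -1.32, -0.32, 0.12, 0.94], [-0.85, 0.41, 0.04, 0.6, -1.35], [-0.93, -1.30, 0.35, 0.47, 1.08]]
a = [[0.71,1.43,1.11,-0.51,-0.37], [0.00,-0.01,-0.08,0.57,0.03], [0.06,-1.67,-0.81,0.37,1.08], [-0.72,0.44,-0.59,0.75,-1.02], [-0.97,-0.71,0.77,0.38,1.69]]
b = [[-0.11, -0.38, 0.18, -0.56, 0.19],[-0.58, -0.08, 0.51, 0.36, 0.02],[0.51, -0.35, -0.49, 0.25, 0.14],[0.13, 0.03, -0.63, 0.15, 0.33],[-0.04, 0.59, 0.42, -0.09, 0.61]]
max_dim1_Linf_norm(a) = 1.69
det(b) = -0.15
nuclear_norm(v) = 6.83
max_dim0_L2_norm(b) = 1.05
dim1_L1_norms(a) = [4.13, 0.69, 3.99, 3.52, 4.52]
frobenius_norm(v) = 3.99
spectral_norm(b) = 1.30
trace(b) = 0.08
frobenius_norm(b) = 1.85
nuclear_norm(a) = 7.30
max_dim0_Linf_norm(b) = 0.63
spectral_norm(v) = 3.35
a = b + v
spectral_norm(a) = 3.20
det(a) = 0.17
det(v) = 0.00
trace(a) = 2.33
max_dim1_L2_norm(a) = 2.24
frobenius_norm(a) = 4.12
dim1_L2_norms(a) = [2.04, 0.58, 2.18, 1.63, 2.24]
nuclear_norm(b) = 3.80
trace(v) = 2.25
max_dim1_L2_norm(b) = 0.95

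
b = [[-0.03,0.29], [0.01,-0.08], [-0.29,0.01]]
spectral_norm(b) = 0.32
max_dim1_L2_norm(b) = 0.29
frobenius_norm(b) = 0.42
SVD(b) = [[0.77, -0.58], [-0.22, 0.15], [0.60, 0.80]] @ diag([0.317098217376114, 0.27413266959063964]) @ [[-0.63, 0.78], [-0.78, -0.63]]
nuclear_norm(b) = 0.59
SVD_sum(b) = [[-0.15,  0.19], [0.04,  -0.05], [-0.12,  0.15]] + [[0.12, 0.10], [-0.03, -0.03], [-0.17, -0.14]]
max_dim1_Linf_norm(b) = 0.29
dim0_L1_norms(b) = [0.33, 0.38]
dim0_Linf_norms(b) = [0.29, 0.29]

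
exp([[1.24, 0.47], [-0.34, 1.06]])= [[3.20, 1.45], [-1.05, 2.64]]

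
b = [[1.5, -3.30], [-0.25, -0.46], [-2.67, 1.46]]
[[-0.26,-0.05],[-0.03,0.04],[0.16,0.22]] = b@[[-0.02,-0.10], [0.07,-0.03]]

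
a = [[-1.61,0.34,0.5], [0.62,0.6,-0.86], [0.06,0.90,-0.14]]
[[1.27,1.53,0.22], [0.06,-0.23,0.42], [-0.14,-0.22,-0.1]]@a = [[-1.08, 1.55, -0.71], [-0.21, 0.26, 0.17], [0.08, -0.27, 0.13]]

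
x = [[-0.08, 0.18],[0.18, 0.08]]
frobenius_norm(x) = 0.28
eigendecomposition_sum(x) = [[-0.14, 0.09], [0.09, -0.06]] + [[0.06,0.09], [0.09,0.14]]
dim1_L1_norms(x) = [0.26, 0.26]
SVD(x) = [[-0.41, 0.91], [0.91, 0.41]] @ diag([0.19697715603592209, 0.19697715603592209]) @ [[1.00, 0.0],[0.0, 1.0]]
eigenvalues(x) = [-0.2, 0.2]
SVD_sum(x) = [[-0.08, 0.0], [0.18, 0.0]] + [[0.0, 0.18], [0.00, 0.08]]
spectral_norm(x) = 0.20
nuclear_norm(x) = 0.39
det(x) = -0.04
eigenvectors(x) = [[-0.84, -0.54], [0.54, -0.84]]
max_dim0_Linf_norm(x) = 0.18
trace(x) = 0.00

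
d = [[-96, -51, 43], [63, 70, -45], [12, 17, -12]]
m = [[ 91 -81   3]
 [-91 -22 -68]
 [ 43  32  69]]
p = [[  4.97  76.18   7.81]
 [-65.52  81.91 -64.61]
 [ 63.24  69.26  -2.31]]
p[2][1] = 69.26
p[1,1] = 81.91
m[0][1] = -81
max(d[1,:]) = 70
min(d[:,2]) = -45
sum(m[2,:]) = 144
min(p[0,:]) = 4.97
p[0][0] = 4.97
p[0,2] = 7.81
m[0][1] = -81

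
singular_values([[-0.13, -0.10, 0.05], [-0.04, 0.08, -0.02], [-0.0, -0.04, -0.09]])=[0.17, 0.1, 0.08]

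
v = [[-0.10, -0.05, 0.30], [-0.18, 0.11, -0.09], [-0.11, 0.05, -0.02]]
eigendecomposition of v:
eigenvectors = [[0.28-0.51j, 0.28+0.51j, -0.31+0.00j], [(0.7+0j), (0.7-0j), (-0.91+0j)], [(0.42-0.02j), 0.42+0.02j, -0.28+0.00j]]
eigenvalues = [(-0.02+0.13j), (-0.02-0.13j), (0.02+0j)]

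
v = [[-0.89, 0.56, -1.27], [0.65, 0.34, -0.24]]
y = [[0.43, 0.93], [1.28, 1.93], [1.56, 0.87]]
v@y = [[-1.65,-0.85], [0.34,1.05]]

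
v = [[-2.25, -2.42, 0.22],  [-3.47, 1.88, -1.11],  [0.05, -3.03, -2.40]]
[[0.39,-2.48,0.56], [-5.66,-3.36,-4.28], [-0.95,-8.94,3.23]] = v@[[0.78,0.52,0.76],  [-0.76,0.79,-0.95],  [1.37,2.74,-0.13]]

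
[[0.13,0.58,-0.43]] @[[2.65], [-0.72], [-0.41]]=[[0.1]]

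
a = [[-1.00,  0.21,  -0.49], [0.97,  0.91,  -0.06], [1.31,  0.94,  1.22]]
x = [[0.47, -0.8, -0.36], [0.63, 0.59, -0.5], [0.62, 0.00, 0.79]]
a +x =[[-0.53, -0.59, -0.85],[1.6, 1.50, -0.56],[1.93, 0.94, 2.01]]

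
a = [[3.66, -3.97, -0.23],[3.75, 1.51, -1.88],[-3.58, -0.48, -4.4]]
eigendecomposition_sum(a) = [[(1.92+1.56j), (-1.91+1.27j), 0.17-0.47j], [2.02-1.62j, (0.88+2.24j), -0.45-0.28j], [-1.11-0.05j, 0.35-0.97j, (0.06+0.22j)]] + [[1.92-1.56j, -1.91-1.27j, 0.17+0.47j],[2.02+1.62j, (0.88-2.24j), -0.45+0.28j],[-1.11+0.05j, 0.35+0.97j, (0.06-0.22j)]] + [[(-0.17+0j), (-0.15-0j), (-0.57+0j)],[(-0.3+0j), (-0.26-0j), -0.98+0.00j],[-1.37+0.00j, -1.18-0.00j, (-4.53+0j)]]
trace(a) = 0.77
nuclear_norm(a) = 15.22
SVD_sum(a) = [[3.87, -1.03, 1.37], [2.24, -0.60, 0.80], [-4.19, 1.11, -1.49]] + [[0.50, -1.28, -2.36], [0.29, -0.75, -1.38], [0.61, -1.58, -2.92]] + [[-0.71, -1.66, 0.75], [1.22, 2.86, -1.29], [-0.00, -0.01, 0.00]]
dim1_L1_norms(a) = [7.86, 7.14, 8.46]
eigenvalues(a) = [(2.86+4.02j), (2.86-4.02j), (-4.96+0j)]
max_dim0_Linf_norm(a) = 4.4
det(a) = -120.67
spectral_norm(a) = 6.71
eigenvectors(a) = [[(-0.14-0.64j), -0.14+0.64j, (0.12+0j)], [(-0.69+0j), -0.69-0.00j, 0.21+0.00j], [0.22+0.19j, 0.22-0.19j, 0.97+0.00j]]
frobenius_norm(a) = 9.03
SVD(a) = [[-0.63, 0.59, -0.50], [-0.37, 0.35, 0.86], [0.68, 0.73, -0.00]] @ diag([6.705282064611721, 4.6251011398587165, 3.8911221877594673]) @ [[-0.91,0.24,-0.32],[0.18,-0.47,-0.86],[0.36,0.85,-0.38]]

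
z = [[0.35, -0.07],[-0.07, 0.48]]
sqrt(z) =[[0.59, -0.05],[-0.05, 0.69]]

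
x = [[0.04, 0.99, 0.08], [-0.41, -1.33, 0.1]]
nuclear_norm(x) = 1.94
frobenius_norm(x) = 1.71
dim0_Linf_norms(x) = [0.41, 1.33, 0.1]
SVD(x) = [[-0.57, 0.82], [0.82, 0.57]] @ diag([1.696089852860057, 0.24161790294833377]) @ [[-0.21, -0.98, 0.02], [-0.84, 0.19, 0.51]]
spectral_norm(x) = 1.70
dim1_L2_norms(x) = [0.99, 1.4]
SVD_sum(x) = [[0.21, 0.95, -0.02], [-0.29, -1.36, 0.03]] + [[-0.17,0.04,0.1], [-0.12,0.03,0.07]]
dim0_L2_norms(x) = [0.41, 1.66, 0.13]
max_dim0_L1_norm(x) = 2.32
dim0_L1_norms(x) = [0.45, 2.32, 0.18]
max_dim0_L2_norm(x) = 1.66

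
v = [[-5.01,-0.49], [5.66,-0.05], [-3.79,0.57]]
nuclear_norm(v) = 9.21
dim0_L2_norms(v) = [8.46, 0.75]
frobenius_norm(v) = 8.49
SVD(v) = [[-0.59, -0.65],[0.67, -0.07],[-0.45, 0.76]] @ diag([8.455755548560997, 0.7533246995684757]) @ [[1.0, 0.00],[-0.00, 1.0]]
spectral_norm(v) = 8.46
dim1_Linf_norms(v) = [5.01, 5.66, 3.79]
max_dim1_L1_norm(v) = 5.71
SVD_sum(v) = [[-5.01, -0.0], [5.66, 0.0], [-3.79, -0.0]] + [[0.0, -0.49], [0.00, -0.05], [-0.00, 0.57]]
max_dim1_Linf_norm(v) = 5.66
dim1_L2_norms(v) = [5.03, 5.66, 3.83]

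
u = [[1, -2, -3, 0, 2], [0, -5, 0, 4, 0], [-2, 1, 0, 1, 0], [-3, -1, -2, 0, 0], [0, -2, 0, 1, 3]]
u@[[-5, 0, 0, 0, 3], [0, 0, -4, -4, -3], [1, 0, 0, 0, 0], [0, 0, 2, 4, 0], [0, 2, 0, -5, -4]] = [[-8, 4, 8, -2, 1], [0, 0, 28, 36, 15], [10, 0, -2, 0, -9], [13, 0, 4, 4, -6], [0, 6, 10, -3, -6]]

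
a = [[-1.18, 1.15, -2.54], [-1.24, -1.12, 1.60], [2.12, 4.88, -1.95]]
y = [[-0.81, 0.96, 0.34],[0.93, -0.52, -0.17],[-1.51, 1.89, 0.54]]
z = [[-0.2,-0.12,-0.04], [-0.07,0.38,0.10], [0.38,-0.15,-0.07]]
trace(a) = -4.25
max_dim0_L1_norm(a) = 7.15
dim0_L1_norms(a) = [4.54, 7.15, 6.09]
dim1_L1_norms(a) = [4.87, 3.96, 8.95]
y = a @ z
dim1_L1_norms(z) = [0.36, 0.55, 0.6]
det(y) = 0.06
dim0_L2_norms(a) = [2.72, 5.14, 3.58]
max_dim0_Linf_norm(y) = 1.89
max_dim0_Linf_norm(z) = 0.38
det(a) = 17.10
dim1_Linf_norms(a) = [2.54, 1.6, 4.88]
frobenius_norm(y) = 3.00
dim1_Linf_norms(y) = [0.96, 0.93, 1.89]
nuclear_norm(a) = 9.87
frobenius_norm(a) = 6.83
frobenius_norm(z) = 0.62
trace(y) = -0.79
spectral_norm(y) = 2.98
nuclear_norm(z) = 0.89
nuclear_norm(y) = 3.41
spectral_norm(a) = 6.23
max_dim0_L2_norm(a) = 5.14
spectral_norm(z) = 0.51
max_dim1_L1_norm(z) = 0.6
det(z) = 0.00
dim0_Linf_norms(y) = [1.51, 1.89, 0.54]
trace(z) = 0.11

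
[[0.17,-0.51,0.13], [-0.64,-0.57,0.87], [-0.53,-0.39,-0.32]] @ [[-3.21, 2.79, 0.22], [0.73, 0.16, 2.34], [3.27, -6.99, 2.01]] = [[-0.49, -0.52, -0.89],[4.48, -7.96, 0.27],[0.37, 0.70, -1.67]]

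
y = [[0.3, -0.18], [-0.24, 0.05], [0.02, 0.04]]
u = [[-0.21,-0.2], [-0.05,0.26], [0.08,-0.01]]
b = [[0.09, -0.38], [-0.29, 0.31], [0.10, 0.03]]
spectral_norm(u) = 0.35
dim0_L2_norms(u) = [0.23, 0.33]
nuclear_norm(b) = 0.74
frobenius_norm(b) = 0.59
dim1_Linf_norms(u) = [0.21, 0.26, 0.08]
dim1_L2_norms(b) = [0.39, 0.42, 0.1]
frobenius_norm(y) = 0.43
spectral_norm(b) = 0.56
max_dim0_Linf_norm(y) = 0.3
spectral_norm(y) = 0.42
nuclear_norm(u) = 0.55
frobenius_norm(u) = 0.40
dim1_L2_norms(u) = [0.29, 0.26, 0.08]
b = u + y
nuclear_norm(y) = 0.50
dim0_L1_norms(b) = [0.48, 0.72]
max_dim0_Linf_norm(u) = 0.26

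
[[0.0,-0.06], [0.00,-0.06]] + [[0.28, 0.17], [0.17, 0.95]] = [[0.28,0.11], [0.17,0.89]]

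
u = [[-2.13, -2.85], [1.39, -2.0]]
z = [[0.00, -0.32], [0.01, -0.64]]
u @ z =[[-0.03, 2.51], [-0.02, 0.84]]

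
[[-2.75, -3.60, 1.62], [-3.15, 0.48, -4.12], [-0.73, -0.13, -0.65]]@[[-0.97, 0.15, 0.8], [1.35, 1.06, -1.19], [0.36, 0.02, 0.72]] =[[-1.61, -4.20, 3.25], [2.22, -0.05, -6.06], [0.30, -0.26, -0.90]]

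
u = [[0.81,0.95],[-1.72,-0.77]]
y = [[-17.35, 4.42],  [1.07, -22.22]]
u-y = [[18.16, -3.47], [-2.79, 21.45]]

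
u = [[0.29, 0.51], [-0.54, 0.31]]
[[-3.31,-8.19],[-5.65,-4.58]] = u @ [[5.07, -0.56], [-9.38, -15.75]]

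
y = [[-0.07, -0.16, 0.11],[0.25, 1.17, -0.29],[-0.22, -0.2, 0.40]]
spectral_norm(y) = 1.29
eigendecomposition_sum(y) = [[-0.04, -0.17, 0.06], [0.29, 1.16, -0.38], [-0.06, -0.24, 0.08]] + [[-0.0, -0.0, 0.00], [0.0, 0.00, -0.00], [-0.00, -0.0, 0.0]] + [[-0.03, 0.01, 0.05],  [-0.05, 0.01, 0.09],  [-0.16, 0.04, 0.32]]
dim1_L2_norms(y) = [0.21, 1.23, 0.5]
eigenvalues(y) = [1.2, -0.0, 0.31]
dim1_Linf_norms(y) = [0.16, 1.17, 0.4]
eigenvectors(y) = [[0.14, -0.89, 0.16], [-0.97, 0.08, 0.27], [0.20, -0.45, 0.95]]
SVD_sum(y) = [[-0.05, -0.18, 0.06], [0.29, 1.13, -0.38], [-0.09, -0.33, 0.11]] + [[-0.02,0.02,0.05], [-0.04,0.04,0.09], [-0.13,0.13,0.29]] + [[-0.0,0.0,-0.0], [-0.0,0.0,-0.00], [0.00,-0.0,0.00]]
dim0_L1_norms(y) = [0.54, 1.53, 0.8]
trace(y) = 1.50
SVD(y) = [[-0.15, -0.16, -0.98], [0.95, -0.3, -0.10], [-0.28, -0.94, 0.20]] @ diag([1.2934730546268325, 0.3652771788279444, 0.0001989518251520687]) @ [[0.24, 0.92, -0.31], [0.39, -0.39, -0.84], [0.89, -0.08, 0.45]]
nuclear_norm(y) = 1.66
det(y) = -0.00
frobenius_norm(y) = 1.34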